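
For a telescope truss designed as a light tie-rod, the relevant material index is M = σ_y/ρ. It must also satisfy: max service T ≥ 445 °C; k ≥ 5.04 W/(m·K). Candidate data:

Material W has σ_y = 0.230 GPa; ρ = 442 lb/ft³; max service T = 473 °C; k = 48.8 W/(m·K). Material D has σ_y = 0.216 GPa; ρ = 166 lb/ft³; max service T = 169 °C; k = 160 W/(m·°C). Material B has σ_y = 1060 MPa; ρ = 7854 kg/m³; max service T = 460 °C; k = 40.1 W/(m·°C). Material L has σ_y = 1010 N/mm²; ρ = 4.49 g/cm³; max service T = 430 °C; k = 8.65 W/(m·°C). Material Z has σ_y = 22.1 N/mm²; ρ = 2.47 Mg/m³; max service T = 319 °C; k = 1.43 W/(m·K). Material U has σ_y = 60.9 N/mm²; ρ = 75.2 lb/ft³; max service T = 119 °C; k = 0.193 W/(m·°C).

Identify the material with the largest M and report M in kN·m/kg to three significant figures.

Screen on constraints: max service T ≥ 445 °C; k ≥ 5.04 W/(m·K). Survivors: material W, material B.
In SI units:
  material W: σ_y = 230.0 MPa, ρ = 7080 kg/m³
  material B: σ_y = 1060 MPa, ρ = 7854 kg/m³
  material B: M = 135 kN·m/kg
  material W: M = 32.5 kN·m/kg
Highest index: material B.

material B, M = 135 kN·m/kg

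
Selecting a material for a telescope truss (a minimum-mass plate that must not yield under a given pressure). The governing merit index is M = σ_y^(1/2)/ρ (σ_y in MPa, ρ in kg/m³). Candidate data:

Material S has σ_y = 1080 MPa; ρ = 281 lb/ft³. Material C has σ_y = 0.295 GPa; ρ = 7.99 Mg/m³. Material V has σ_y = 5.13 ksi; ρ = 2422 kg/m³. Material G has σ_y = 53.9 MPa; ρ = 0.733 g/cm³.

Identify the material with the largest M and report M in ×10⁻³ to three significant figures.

Normalizing units and computing the index:
  material S: σ_y = 1080 MPa, ρ = 4501 kg/m³
  material C: σ_y = 295.0 MPa, ρ = 7990 kg/m³
  material V: σ_y = 35.37 MPa, ρ = 2422 kg/m³
  material G: σ_y = 53.90 MPa, ρ = 733.0 kg/m³
  material G: M = 10.0×10⁻³
  material S: M = 7.30×10⁻³
  material V: M = 2.46×10⁻³
  material C: M = 2.15×10⁻³
The maximum is for material G.

material G, M = 10.0×10⁻³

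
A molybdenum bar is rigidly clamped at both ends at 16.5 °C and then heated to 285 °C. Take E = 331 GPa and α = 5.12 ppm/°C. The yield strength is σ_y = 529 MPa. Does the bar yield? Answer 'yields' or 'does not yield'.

ΔT = 268.5 K. Constrained thermal stress σ = E·α·ΔT = 331.0×10³ MPa × 5.12×10⁻⁶ × 268.5 = 455 MPa (compressive).
Compare to σ_y = 529 MPa: σ < σ_y, so it does not yield.

does not yield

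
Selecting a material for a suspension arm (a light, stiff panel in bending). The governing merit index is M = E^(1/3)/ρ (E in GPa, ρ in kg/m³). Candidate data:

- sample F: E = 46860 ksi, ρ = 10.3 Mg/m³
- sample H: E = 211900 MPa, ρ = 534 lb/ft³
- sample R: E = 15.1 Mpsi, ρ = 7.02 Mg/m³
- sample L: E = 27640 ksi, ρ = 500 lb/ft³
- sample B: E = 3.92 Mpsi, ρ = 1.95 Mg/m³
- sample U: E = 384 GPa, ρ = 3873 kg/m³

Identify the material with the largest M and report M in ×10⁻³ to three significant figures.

Putting every candidate on a common basis:
  sample F: E = 323.1 GPa, ρ = 10300 kg/m³
  sample H: E = 211.9 GPa, ρ = 8554 kg/m³
  sample R: E = 104.1 GPa, ρ = 7020 kg/m³
  sample L: E = 190.6 GPa, ρ = 8009 kg/m³
  sample B: E = 27.03 GPa, ρ = 1950 kg/m³
  sample U: E = 384.0 GPa, ρ = 3873 kg/m³
  sample U: M = 1.88×10⁻³
  sample B: M = 1.54×10⁻³
  sample L: M = 0.719×10⁻³
  sample H: M = 0.697×10⁻³
  sample R: M = 0.670×10⁻³
  sample F: M = 0.666×10⁻³
The maximum is for sample U.

sample U, M = 1.88×10⁻³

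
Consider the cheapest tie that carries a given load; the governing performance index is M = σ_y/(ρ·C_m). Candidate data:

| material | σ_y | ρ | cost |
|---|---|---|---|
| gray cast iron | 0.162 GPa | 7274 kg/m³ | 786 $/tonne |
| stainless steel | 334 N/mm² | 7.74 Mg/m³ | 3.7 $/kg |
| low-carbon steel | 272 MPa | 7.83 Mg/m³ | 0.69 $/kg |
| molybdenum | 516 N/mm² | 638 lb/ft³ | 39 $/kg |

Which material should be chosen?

low-carbon steel

Putting every candidate on a common basis:
  gray cast iron: σ_y = 162.0 MPa, ρ = 7274 kg/m³, cost = 0.7860 $/kg
  stainless steel: σ_y = 334.0 MPa, ρ = 7740 kg/m³, cost = 3.700 $/kg
  low-carbon steel: σ_y = 272.0 MPa, ρ = 7830 kg/m³, cost = 0.6900 $/kg
  molybdenum: σ_y = 516.0 MPa, ρ = 10220 kg/m³, cost = 39.00 $/kg
  low-carbon steel: M = 50.3 kN·m per $
  gray cast iron: M = 28.3 kN·m per $
  stainless steel: M = 11.7 kN·m per $
  molybdenum: M = 1.29 kN·m per $
Low-carbon steel ranks first.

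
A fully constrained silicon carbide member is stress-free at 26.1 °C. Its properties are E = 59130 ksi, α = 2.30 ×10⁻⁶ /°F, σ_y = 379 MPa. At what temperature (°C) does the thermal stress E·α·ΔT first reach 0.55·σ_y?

E = 59130 ksi = 407.7 GPa.
α = 2.30×10⁻⁶/°F × 9/5 = 4.14×10⁻⁶/K.
E·α·ΔT = 208.5 MPa ⇒ ΔT = 208.5 / (407.7×10³ × 4.14×10⁻⁶) = 123.5 K.
T = 26.1 + 123.5 = 149.6 °C.

150 °C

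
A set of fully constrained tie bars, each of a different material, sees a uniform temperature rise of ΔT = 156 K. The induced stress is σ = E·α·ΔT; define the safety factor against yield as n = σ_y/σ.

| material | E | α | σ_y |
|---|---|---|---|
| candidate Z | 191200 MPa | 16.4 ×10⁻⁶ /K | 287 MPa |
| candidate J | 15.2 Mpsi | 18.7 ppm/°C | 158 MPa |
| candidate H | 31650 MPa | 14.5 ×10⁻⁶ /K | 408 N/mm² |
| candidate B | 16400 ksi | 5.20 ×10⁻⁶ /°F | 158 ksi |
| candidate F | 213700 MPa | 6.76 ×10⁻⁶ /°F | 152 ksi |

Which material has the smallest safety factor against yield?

Converting E to GPa, α to ×10⁻⁶/K, σ_y to MPa, then σ and n for each:
  candidate Z: E = 191.2, α = 16.4, σ_y = 287.0 → σ = 489 MPa, n = 0.587
  candidate J: E = 104.8, α = 18.7, σ_y = 158.0 → σ = 306 MPa, n = 0.517
  candidate H: E = 31.65, α = 14.5, σ_y = 408.0 → σ = 71.6 MPa, n = 5.70
  candidate B: E = 113.1, α = 9.36, σ_y = 1089 → σ = 165 MPa, n = 6.60
  candidate F: E = 213.7, α = 12.2, σ_y = 1048 → σ = 406 MPa, n = 2.58
Smallest n: candidate J with n = 0.517.

candidate J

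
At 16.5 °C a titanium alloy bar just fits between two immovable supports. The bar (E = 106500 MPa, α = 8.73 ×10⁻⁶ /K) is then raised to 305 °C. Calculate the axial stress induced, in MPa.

268 MPa

E = 106500 MPa = 106.5 GPa.
ΔT = 288.5 K. Constrained thermal stress σ = E·α·ΔT = 106.5×10³ MPa × 8.73×10⁻⁶ × 288.5 = 268 MPa (compressive).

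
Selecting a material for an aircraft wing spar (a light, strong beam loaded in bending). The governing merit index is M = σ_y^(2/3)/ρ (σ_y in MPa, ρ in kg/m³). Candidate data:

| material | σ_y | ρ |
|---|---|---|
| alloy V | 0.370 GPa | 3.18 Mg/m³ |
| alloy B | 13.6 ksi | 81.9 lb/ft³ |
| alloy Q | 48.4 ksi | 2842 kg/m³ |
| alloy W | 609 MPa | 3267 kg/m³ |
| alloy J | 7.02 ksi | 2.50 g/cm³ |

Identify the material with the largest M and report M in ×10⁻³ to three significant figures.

alloy W, M = 22.0×10⁻³

After converting to SI:
  alloy V: σ_y = 370.0 MPa, ρ = 3180 kg/m³
  alloy B: σ_y = 93.77 MPa, ρ = 1312 kg/m³
  alloy Q: σ_y = 333.7 MPa, ρ = 2842 kg/m³
  alloy W: σ_y = 609.0 MPa, ρ = 3267 kg/m³
  alloy J: σ_y = 48.40 MPa, ρ = 2500 kg/m³
  alloy W: M = 22.0×10⁻³
  alloy Q: M = 16.9×10⁻³
  alloy V: M = 16.2×10⁻³
  alloy B: M = 15.7×10⁻³
  alloy J: M = 5.31×10⁻³
Highest index: alloy W.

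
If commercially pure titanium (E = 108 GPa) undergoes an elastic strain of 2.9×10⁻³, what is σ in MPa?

313 MPa

σ = E·ε = 108000 MPa × 2.9×10⁻³ = 313 MPa.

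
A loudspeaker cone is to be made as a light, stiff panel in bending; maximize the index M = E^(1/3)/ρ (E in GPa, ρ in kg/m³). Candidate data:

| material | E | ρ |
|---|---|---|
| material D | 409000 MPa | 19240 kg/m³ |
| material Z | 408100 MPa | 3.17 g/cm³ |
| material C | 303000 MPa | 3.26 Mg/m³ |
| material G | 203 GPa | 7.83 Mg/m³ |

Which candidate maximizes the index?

In SI units:
  material D: E = 409.0 GPa, ρ = 19240 kg/m³
  material Z: E = 408.1 GPa, ρ = 3170 kg/m³
  material C: E = 303.0 GPa, ρ = 3260 kg/m³
  material G: E = 203.0 GPa, ρ = 7830 kg/m³
  material Z: M = 2.34×10⁻³
  material C: M = 2.06×10⁻³
  material G: M = 0.751×10⁻³
  material D: M = 0.386×10⁻³
Material Z has the largest M.

material Z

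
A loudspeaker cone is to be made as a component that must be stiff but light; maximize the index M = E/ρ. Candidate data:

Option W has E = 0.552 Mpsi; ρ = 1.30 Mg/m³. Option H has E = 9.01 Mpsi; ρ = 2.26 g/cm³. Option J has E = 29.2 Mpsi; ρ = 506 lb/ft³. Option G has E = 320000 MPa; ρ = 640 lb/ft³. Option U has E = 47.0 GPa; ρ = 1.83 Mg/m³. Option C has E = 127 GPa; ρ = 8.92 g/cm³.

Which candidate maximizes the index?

In SI units:
  option W: E = 3.806 GPa, ρ = 1300 kg/m³
  option H: E = 62.12 GPa, ρ = 2260 kg/m³
  option J: E = 201.3 GPa, ρ = 8105 kg/m³
  option G: E = 320.0 GPa, ρ = 10250 kg/m³
  option U: E = 47.00 GPa, ρ = 1830 kg/m³
  option C: E = 127.0 GPa, ρ = 8920 kg/m³
  option G: M = 31.2 MN·m/kg
  option H: M = 27.5 MN·m/kg
  option U: M = 25.7 MN·m/kg
  option J: M = 24.8 MN·m/kg
  option C: M = 14.2 MN·m/kg
  option W: M = 2.93 MN·m/kg
Option G has the largest M.

option G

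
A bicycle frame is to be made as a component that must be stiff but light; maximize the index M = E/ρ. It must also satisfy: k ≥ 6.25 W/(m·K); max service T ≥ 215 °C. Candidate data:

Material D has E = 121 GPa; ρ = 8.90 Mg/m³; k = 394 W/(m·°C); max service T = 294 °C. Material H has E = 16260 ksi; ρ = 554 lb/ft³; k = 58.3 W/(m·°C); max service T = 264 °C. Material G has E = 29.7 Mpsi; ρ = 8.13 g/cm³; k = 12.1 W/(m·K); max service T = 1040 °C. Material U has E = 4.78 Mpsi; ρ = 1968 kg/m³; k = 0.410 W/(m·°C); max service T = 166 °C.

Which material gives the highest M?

Screen on constraints: k ≥ 6.25 W/(m·K); max service T ≥ 215 °C. Survivors: material D, material H, material G.
Normalizing units and computing the index:
  material D: E = 121.0 GPa, ρ = 8900 kg/m³
  material H: E = 112.1 GPa, ρ = 8874 kg/m³
  material G: E = 204.8 GPa, ρ = 8130 kg/m³
  material G: M = 25.2 MN·m/kg
  material D: M = 13.6 MN·m/kg
  material H: M = 12.6 MN·m/kg
Material G ranks first.

material G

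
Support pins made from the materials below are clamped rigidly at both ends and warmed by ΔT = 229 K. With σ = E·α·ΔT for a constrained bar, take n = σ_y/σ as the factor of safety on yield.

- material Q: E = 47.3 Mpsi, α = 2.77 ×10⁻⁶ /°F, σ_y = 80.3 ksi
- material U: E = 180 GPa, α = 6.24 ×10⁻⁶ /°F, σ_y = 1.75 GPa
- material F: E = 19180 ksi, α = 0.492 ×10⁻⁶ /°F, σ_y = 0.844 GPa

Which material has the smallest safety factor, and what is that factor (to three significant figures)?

In consistent units (E in GPa, α in ×10⁻⁶/K, σ_y in MPa):
  material Q: E = 326.1, α = 4.99, σ_y = 553.6 → σ = 372 MPa, n = 1.49
  material U: E = 180.0, α = 11.2, σ_y = 1750 → σ = 463 MPa, n = 3.78
  material F: E = 132.2, α = 0.886, σ_y = 844.0 → σ = 26.8 MPa, n = 31.5
Smallest n: material Q with n = 1.49.

material Q, n = 1.49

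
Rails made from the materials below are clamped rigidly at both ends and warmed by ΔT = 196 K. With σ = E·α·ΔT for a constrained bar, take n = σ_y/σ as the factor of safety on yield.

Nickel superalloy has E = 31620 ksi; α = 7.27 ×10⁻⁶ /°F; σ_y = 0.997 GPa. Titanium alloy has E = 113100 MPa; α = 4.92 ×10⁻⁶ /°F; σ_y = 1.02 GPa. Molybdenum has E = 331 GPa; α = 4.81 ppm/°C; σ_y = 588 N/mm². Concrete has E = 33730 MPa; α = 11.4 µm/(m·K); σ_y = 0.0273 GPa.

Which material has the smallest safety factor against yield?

With everything in SI (GPa, ×10⁻⁶/K, MPa):
  nickel superalloy: E = 218.0, α = 13.1, σ_y = 997.0 → σ = 559 MPa, n = 1.78
  titanium alloy: E = 113.1, α = 8.86, σ_y = 1020 → σ = 196 MPa, n = 5.20
  molybdenum: E = 331.0, α = 4.81, σ_y = 588.0 → σ = 312 MPa, n = 1.88
  concrete: E = 33.73, α = 11.4, σ_y = 27.30 → σ = 75.4 MPa, n = 0.362
Smallest n: concrete with n = 0.362.

concrete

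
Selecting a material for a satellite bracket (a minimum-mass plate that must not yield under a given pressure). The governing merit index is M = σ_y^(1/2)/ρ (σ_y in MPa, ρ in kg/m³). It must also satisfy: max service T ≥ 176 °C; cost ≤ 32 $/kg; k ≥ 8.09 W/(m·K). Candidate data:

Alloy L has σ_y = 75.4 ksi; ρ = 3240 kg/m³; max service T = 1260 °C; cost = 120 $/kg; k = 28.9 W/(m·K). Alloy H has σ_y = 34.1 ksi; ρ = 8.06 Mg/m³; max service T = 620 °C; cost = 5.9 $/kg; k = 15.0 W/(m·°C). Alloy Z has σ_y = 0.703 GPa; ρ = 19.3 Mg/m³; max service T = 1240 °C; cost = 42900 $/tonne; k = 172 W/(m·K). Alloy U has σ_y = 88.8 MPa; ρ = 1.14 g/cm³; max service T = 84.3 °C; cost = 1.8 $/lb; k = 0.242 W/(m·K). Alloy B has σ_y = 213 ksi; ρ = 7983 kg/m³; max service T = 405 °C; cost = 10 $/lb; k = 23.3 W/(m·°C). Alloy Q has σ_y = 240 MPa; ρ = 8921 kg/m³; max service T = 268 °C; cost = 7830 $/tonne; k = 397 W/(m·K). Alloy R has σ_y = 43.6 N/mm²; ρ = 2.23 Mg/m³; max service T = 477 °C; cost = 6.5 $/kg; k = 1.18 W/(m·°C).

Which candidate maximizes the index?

Screen on constraints: max service T ≥ 176 °C; cost ≤ 32 $/kg; k ≥ 8.09 W/(m·K). Survivors: alloy H, alloy B, alloy Q.
In SI units:
  alloy H: σ_y = 235.1 MPa, ρ = 8060 kg/m³
  alloy B: σ_y = 1469 MPa, ρ = 7983 kg/m³
  alloy Q: σ_y = 240.0 MPa, ρ = 8921 kg/m³
  alloy B: M = 4.80×10⁻³
  alloy H: M = 1.90×10⁻³
  alloy Q: M = 1.74×10⁻³
Alloy B has the largest M.

alloy B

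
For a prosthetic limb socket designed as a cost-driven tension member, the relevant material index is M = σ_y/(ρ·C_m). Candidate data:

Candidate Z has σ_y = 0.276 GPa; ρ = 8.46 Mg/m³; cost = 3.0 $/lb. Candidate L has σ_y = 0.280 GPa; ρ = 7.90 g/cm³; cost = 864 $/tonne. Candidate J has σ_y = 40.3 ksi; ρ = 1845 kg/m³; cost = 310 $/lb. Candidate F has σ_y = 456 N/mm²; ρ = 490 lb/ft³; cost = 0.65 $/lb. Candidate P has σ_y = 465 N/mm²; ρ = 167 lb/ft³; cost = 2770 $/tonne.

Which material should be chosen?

candidate P

In SI units:
  candidate Z: σ_y = 276.0 MPa, ρ = 8460 kg/m³, cost = 6.614 $/kg
  candidate L: σ_y = 280.0 MPa, ρ = 7900 kg/m³, cost = 0.8640 $/kg
  candidate J: σ_y = 277.9 MPa, ρ = 1845 kg/m³, cost = 683.4 $/kg
  candidate F: σ_y = 456.0 MPa, ρ = 7849 kg/m³, cost = 1.433 $/kg
  candidate P: σ_y = 465.0 MPa, ρ = 2675 kg/m³, cost = 2.770 $/kg
  candidate P: M = 62.8 kN·m per $
  candidate L: M = 41.0 kN·m per $
  candidate F: M = 40.5 kN·m per $
  candidate Z: M = 4.93 kN·m per $
  candidate J: M = 0.220 kN·m per $
Candidate P has the largest M.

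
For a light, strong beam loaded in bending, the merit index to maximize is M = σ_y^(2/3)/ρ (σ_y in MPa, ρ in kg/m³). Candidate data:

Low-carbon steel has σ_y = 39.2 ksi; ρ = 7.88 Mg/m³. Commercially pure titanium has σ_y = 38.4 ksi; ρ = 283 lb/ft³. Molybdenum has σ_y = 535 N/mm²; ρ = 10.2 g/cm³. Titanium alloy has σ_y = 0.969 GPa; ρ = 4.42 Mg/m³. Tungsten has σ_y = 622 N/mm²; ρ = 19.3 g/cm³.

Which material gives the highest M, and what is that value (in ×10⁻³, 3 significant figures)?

titanium alloy, M = 22.2×10⁻³

Putting every candidate on a common basis:
  low-carbon steel: σ_y = 270.3 MPa, ρ = 7880 kg/m³
  commercially pure titanium: σ_y = 264.8 MPa, ρ = 4533 kg/m³
  molybdenum: σ_y = 535.0 MPa, ρ = 10200 kg/m³
  titanium alloy: σ_y = 969.0 MPa, ρ = 4420 kg/m³
  tungsten: σ_y = 622.0 MPa, ρ = 19300 kg/m³
  titanium alloy: M = 22.2×10⁻³
  commercially pure titanium: M = 9.10×10⁻³
  molybdenum: M = 6.46×10⁻³
  low-carbon steel: M = 5.30×10⁻³
  tungsten: M = 3.78×10⁻³
Highest index: titanium alloy.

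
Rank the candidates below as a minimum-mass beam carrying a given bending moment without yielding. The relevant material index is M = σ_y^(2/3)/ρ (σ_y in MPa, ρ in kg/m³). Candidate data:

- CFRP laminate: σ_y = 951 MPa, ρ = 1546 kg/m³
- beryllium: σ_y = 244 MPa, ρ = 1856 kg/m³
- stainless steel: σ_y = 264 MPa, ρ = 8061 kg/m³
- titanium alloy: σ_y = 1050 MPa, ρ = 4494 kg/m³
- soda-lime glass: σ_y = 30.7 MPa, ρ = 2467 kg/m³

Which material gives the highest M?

CFRP laminate

Evaluate M for each candidate:
  CFRP laminate: M = 62.6×10⁻³
  titanium alloy: M = 23.0×10⁻³
  beryllium: M = 21.0×10⁻³
  stainless steel: M = 5.11×10⁻³
  soda-lime glass: M = 3.97×10⁻³
The maximum is for CFRP laminate.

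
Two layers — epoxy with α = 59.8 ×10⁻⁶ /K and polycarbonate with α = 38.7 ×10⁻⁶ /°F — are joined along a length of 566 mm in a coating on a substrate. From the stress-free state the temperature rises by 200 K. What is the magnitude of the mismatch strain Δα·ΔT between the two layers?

polycarbonate: α = 38.7×10⁻⁶/°F × 9/5 = 69.7×10⁻⁶/K.
Δα = |59.8 − 69.7|×10⁻⁶/K = 9.86×10⁻⁶/K.
Mismatch strain = Δα·ΔT = 9.86×10⁻⁶ × 200.0 = 1.97×10⁻³.

1.97×10⁻³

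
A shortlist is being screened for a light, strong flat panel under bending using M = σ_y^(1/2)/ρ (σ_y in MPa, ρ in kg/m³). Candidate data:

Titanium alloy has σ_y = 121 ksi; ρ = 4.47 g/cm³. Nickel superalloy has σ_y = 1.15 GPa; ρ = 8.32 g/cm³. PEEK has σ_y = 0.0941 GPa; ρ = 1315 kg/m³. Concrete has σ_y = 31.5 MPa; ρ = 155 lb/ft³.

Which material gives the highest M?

After converting to SI:
  titanium alloy: σ_y = 834.3 MPa, ρ = 4470 kg/m³
  nickel superalloy: σ_y = 1150 MPa, ρ = 8320 kg/m³
  PEEK: σ_y = 94.10 MPa, ρ = 1315 kg/m³
  concrete: σ_y = 31.50 MPa, ρ = 2483 kg/m³
  PEEK: M = 7.38×10⁻³
  titanium alloy: M = 6.46×10⁻³
  nickel superalloy: M = 4.08×10⁻³
  concrete: M = 2.26×10⁻³
PEEK ranks first.

PEEK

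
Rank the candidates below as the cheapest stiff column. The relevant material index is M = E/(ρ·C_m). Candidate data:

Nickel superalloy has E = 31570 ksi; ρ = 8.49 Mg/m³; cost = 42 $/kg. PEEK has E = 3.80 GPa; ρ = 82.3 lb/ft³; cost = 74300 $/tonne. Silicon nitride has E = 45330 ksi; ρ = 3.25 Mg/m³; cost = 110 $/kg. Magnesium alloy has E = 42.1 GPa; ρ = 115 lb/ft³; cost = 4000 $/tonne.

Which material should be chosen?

In SI units:
  nickel superalloy: E = 217.7 GPa, ρ = 8490 kg/m³, cost = 42.00 $/kg
  PEEK: E = 3.800 GPa, ρ = 1318 kg/m³, cost = 74.30 $/kg
  silicon nitride: E = 312.5 GPa, ρ = 3250 kg/m³, cost = 110.0 $/kg
  magnesium alloy: E = 42.10 GPa, ρ = 1842 kg/m³, cost = 4.000 $/kg
  magnesium alloy: M = 5.71 MN·m per $
  silicon nitride: M = 0.874 MN·m per $
  nickel superalloy: M = 0.610 MN·m per $
  PEEK: M = 0.0388 MN·m per $
The maximum is for magnesium alloy.

magnesium alloy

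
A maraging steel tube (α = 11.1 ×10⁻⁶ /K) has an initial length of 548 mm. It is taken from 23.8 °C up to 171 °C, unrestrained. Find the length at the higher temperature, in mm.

548.90 mm

ΔT = 171 − 23.8 = 147.2 K.
ΔL = α·L₀·ΔT = 11.1×10⁻⁶ × 548 mm × 147.2 K = 0.895 mm.
L = L₀ + ΔL = 548 + 0.895 = 548.90 mm.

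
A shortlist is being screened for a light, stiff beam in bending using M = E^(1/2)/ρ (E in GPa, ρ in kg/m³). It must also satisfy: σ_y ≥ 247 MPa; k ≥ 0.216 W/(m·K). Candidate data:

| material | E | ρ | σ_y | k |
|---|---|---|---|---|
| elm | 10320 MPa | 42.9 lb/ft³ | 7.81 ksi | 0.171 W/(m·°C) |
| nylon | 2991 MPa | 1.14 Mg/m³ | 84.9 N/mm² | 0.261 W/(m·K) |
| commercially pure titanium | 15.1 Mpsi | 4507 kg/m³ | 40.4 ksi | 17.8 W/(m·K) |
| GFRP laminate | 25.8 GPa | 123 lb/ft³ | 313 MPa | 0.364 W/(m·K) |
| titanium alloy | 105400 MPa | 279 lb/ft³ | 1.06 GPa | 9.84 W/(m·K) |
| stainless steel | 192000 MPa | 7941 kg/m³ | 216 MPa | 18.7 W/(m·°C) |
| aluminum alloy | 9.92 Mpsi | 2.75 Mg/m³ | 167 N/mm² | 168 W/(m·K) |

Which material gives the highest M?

GFRP laminate

Screen on constraints: σ_y ≥ 247 MPa; k ≥ 0.216 W/(m·K). Survivors: commercially pure titanium, GFRP laminate, titanium alloy.
In SI units:
  commercially pure titanium: E = 104.1 GPa, ρ = 4507 kg/m³
  GFRP laminate: E = 25.80 GPa, ρ = 1970 kg/m³
  titanium alloy: E = 105.4 GPa, ρ = 4469 kg/m³
  GFRP laminate: M = 2.58×10⁻³
  titanium alloy: M = 2.30×10⁻³
  commercially pure titanium: M = 2.26×10⁻³
GFRP laminate has the largest M.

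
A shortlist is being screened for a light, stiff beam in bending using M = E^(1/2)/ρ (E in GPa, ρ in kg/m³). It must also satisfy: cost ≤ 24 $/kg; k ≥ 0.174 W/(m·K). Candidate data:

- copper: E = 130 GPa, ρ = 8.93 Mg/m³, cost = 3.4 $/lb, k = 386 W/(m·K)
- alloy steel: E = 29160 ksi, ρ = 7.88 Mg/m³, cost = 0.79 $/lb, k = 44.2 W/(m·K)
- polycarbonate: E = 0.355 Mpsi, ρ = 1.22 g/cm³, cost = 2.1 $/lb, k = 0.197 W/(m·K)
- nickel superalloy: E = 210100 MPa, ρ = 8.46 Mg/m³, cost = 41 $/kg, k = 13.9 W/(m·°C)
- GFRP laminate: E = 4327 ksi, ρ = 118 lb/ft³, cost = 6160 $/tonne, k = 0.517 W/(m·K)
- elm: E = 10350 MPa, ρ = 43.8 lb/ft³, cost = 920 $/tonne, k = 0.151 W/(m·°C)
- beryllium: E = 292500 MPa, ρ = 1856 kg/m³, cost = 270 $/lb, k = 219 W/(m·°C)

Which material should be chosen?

Screen on constraints: cost ≤ 24 $/kg; k ≥ 0.174 W/(m·K). Survivors: copper, alloy steel, polycarbonate, GFRP laminate.
Putting every candidate on a common basis:
  copper: E = 130.0 GPa, ρ = 8930 kg/m³
  alloy steel: E = 201.1 GPa, ρ = 7880 kg/m³
  polycarbonate: E = 2.448 GPa, ρ = 1220 kg/m³
  GFRP laminate: E = 29.83 GPa, ρ = 1890 kg/m³
  GFRP laminate: M = 2.89×10⁻³
  alloy steel: M = 1.80×10⁻³
  polycarbonate: M = 1.28×10⁻³
  copper: M = 1.28×10⁻³
Highest index: GFRP laminate.

GFRP laminate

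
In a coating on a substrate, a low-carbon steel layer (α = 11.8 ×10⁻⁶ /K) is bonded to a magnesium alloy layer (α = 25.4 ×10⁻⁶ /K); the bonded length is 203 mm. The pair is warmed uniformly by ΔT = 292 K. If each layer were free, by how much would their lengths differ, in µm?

Δα = |11.8 − 25.4|×10⁻⁶/K = 13.6×10⁻⁶/K.
ΔL_mismatch = Δα·L·ΔT = 13.6×10⁻⁶ × 203.0 mm × 292.0 K = 806 µm.

806 µm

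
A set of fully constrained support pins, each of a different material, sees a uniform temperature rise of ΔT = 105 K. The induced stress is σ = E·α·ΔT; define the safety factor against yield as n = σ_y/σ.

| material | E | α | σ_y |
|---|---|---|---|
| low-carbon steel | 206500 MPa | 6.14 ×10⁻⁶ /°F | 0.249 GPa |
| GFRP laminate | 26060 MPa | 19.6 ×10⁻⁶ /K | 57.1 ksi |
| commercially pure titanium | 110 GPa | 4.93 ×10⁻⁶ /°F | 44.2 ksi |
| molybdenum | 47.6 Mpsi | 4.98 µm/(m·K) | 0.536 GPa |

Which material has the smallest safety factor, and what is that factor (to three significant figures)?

low-carbon steel, n = 1.04

Converting E to GPa, α to ×10⁻⁶/K, σ_y to MPa, then σ and n for each:
  low-carbon steel: E = 206.5, α = 11.1, σ_y = 249.0 → σ = 240 MPa, n = 1.04
  GFRP laminate: E = 26.06, α = 19.6, σ_y = 393.7 → σ = 53.6 MPa, n = 7.34
  commercially pure titanium: E = 110.0, α = 8.87, σ_y = 304.7 → σ = 102 MPa, n = 2.97
  molybdenum: E = 328.2, α = 4.98, σ_y = 536.0 → σ = 172 MPa, n = 3.12
The minimum is low-carbon steel at n = 1.04.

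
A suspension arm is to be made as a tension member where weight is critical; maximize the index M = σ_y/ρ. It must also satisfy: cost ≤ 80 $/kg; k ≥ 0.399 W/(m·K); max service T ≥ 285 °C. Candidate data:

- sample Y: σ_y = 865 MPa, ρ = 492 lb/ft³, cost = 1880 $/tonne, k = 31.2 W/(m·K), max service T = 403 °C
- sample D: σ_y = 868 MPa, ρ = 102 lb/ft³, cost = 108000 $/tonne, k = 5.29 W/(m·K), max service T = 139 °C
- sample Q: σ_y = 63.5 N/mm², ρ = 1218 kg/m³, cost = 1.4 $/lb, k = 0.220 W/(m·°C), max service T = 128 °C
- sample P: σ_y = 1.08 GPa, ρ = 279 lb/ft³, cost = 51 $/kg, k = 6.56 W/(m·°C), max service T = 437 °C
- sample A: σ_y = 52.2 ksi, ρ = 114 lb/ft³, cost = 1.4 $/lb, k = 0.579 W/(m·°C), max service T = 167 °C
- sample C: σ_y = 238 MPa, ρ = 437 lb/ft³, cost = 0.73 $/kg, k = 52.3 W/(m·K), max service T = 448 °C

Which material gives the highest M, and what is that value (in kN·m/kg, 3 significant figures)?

Screen on constraints: cost ≤ 80 $/kg; k ≥ 0.399 W/(m·K); max service T ≥ 285 °C. Survivors: sample Y, sample P, sample C.
In SI units:
  sample Y: σ_y = 865.0 MPa, ρ = 7881 kg/m³
  sample P: σ_y = 1080 MPa, ρ = 4469 kg/m³
  sample C: σ_y = 238.0 MPa, ρ = 7000 kg/m³
  sample P: M = 242 kN·m/kg
  sample Y: M = 110 kN·m/kg
  sample C: M = 34.0 kN·m/kg
Sample P ranks first.

sample P, M = 242 kN·m/kg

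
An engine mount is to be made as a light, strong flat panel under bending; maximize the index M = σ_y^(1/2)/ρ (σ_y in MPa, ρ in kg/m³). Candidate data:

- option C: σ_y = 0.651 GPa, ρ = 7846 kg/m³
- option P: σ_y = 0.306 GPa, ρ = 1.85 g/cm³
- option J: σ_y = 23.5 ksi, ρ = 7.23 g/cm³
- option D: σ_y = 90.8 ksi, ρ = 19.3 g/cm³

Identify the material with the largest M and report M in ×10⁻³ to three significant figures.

option P, M = 9.46×10⁻³

Normalizing units and computing the index:
  option C: σ_y = 651.0 MPa, ρ = 7846 kg/m³
  option P: σ_y = 306.0 MPa, ρ = 1850 kg/m³
  option J: σ_y = 162.0 MPa, ρ = 7230 kg/m³
  option D: σ_y = 626.0 MPa, ρ = 19300 kg/m³
  option P: M = 9.46×10⁻³
  option C: M = 3.25×10⁻³
  option J: M = 1.76×10⁻³
  option D: M = 1.30×10⁻³
Option P ranks first.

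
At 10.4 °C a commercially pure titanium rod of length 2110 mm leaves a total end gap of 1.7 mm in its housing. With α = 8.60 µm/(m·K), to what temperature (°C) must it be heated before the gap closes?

104 °C

α·L₀·ΔT = 1.7 mm ⇒ ΔT = 1.7 / (8.60×10⁻⁶ × 2110.0) = 93.68 K.
T = 10.4 + 93.68 = 104.1 °C.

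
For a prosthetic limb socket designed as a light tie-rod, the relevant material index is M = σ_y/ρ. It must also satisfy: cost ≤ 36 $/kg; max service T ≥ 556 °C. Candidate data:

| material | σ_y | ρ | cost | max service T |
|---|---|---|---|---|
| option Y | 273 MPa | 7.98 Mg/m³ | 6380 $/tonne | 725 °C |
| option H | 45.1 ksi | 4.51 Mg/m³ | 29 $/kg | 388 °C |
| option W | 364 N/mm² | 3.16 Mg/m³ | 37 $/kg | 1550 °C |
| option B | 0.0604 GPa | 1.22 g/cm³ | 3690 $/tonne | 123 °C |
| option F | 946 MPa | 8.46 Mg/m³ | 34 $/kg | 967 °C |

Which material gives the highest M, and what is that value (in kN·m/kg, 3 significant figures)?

option F, M = 112 kN·m/kg

Screen on constraints: cost ≤ 36 $/kg; max service T ≥ 556 °C. Survivors: option Y, option F.
Convert each candidate to consistent units, then evaluate M:
  option Y: σ_y = 273.0 MPa, ρ = 7980 kg/m³
  option F: σ_y = 946.0 MPa, ρ = 8460 kg/m³
  option F: M = 112 kN·m/kg
  option Y: M = 34.2 kN·m/kg
Option F has the largest M.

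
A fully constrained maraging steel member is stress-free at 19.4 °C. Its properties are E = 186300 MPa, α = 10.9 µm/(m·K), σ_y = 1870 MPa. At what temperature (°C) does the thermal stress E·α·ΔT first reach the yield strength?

E = 186300 MPa = 186.3 GPa.
E·α·ΔT = 1870 MPa ⇒ ΔT = 1870 / (186.3×10³ × 10.9×10⁻⁶) = 920.9 K.
T = 19.4 + 920.9 = 940.3 °C.

940 °C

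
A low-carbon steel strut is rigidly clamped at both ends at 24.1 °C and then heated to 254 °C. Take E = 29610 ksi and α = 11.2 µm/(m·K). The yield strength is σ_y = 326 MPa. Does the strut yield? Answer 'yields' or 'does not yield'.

E = 29610 ksi = 204.2 GPa.
ΔT = 229.9 K. Constrained thermal stress σ = E·α·ΔT = 204.2×10³ MPa × 11.2×10⁻⁶ × 229.9 = 526 MPa (compressive).
Compare to σ_y = 326 MPa: σ ≥ σ_y, so it yields.

yields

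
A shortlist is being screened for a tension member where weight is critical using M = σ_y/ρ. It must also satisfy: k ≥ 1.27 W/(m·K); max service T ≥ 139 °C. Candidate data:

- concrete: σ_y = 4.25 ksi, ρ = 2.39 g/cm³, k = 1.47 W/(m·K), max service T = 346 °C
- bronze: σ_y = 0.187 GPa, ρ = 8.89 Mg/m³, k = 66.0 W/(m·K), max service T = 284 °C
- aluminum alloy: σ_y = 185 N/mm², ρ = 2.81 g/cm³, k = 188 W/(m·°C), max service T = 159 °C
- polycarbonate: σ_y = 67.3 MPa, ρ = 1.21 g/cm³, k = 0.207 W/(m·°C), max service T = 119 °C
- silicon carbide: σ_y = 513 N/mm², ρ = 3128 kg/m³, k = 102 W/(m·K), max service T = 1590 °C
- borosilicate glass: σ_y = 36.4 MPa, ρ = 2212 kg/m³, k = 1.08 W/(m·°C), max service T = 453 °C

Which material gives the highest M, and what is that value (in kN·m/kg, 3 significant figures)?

silicon carbide, M = 164 kN·m/kg

Screen on constraints: k ≥ 1.27 W/(m·K); max service T ≥ 139 °C. Survivors: concrete, bronze, aluminum alloy, silicon carbide.
Putting every candidate on a common basis:
  concrete: σ_y = 29.30 MPa, ρ = 2390 kg/m³
  bronze: σ_y = 187.0 MPa, ρ = 8890 kg/m³
  aluminum alloy: σ_y = 185.0 MPa, ρ = 2810 kg/m³
  silicon carbide: σ_y = 513.0 MPa, ρ = 3128 kg/m³
  silicon carbide: M = 164 kN·m/kg
  aluminum alloy: M = 65.8 kN·m/kg
  bronze: M = 21.0 kN·m/kg
  concrete: M = 12.3 kN·m/kg
Silicon carbide has the largest M.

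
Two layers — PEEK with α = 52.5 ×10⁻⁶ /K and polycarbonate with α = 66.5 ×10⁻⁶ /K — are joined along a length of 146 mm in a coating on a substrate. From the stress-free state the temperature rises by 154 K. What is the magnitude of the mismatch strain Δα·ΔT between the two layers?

Δα = |52.5 − 66.5|×10⁻⁶/K = 14.0×10⁻⁶/K.
Mismatch strain = Δα·ΔT = 14.0×10⁻⁶ × 154.0 = 2.16×10⁻³.

2.16×10⁻³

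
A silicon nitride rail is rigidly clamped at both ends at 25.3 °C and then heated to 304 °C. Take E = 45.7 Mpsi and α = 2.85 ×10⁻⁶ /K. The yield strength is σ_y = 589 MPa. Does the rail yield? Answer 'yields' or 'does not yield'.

does not yield

E = 45.7 Mpsi = 315.1 GPa.
ΔT = 278.7 K. Constrained thermal stress σ = E·α·ΔT = 315.1×10³ MPa × 2.85×10⁻⁶ × 278.7 = 250 MPa (compressive).
Compare to σ_y = 589 MPa: σ < σ_y, so it does not yield.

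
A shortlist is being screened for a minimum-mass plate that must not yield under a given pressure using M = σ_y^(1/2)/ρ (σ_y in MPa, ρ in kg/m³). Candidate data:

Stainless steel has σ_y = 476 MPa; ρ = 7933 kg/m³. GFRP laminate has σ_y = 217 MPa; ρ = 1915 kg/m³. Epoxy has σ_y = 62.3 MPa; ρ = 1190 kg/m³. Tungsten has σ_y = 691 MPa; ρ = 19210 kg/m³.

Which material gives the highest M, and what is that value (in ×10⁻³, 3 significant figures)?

Per-candidate index values:
  GFRP laminate: M = 7.69×10⁻³
  epoxy: M = 6.63×10⁻³
  stainless steel: M = 2.75×10⁻³
  tungsten: M = 1.37×10⁻³
The maximum is for GFRP laminate.

GFRP laminate, M = 7.69×10⁻³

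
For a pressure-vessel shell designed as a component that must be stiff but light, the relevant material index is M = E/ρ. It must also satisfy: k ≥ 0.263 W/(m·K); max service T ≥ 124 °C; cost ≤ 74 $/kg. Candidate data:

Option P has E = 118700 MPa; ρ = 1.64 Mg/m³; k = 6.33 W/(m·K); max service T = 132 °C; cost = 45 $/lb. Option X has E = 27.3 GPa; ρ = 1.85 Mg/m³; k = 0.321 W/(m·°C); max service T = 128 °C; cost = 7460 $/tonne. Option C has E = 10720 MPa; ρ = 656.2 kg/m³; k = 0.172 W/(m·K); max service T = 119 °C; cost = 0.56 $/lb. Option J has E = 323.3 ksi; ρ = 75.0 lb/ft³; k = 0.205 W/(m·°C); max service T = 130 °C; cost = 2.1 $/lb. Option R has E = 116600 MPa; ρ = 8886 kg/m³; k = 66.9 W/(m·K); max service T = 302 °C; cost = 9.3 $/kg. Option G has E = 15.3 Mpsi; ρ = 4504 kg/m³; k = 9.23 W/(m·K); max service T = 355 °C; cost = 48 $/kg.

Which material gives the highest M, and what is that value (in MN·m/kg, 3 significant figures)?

Screen on constraints: k ≥ 0.263 W/(m·K); max service T ≥ 124 °C; cost ≤ 74 $/kg. Survivors: option X, option R, option G.
In SI units:
  option X: E = 27.30 GPa, ρ = 1850 kg/m³
  option R: E = 116.6 GPa, ρ = 8886 kg/m³
  option G: E = 105.5 GPa, ρ = 4504 kg/m³
  option G: M = 23.4 MN·m/kg
  option X: M = 14.8 MN·m/kg
  option R: M = 13.1 MN·m/kg
The maximum is for option G.

option G, M = 23.4 MN·m/kg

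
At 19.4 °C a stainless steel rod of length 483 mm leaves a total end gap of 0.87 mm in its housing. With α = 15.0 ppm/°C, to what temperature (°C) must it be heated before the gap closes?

α·L₀·ΔT = 0.87 mm ⇒ ΔT = 0.87 / (15.0×10⁻⁶ × 483.0) = 120.1 K.
T = 19.4 + 120.1 = 139.5 °C.

139 °C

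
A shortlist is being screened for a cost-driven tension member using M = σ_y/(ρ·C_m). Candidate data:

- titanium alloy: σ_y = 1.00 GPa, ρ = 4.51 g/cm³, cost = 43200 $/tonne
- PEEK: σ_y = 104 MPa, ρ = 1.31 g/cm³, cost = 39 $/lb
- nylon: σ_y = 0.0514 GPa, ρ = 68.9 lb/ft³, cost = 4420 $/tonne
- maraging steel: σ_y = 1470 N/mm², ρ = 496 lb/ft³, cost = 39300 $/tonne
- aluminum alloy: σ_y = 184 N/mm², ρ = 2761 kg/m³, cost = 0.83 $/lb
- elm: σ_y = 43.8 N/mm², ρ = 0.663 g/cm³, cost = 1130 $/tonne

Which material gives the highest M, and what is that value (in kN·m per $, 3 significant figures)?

elm, M = 58.5 kN·m per $

After converting to SI:
  titanium alloy: σ_y = 1000 MPa, ρ = 4510 kg/m³, cost = 43.20 $/kg
  PEEK: σ_y = 104.0 MPa, ρ = 1310 kg/m³, cost = 85.98 $/kg
  nylon: σ_y = 51.40 MPa, ρ = 1104 kg/m³, cost = 4.420 $/kg
  maraging steel: σ_y = 1470 MPa, ρ = 7945 kg/m³, cost = 39.30 $/kg
  aluminum alloy: σ_y = 184.0 MPa, ρ = 2761 kg/m³, cost = 1.830 $/kg
  elm: σ_y = 43.80 MPa, ρ = 663.0 kg/m³, cost = 1.130 $/kg
  elm: M = 58.5 kN·m per $
  aluminum alloy: M = 36.4 kN·m per $
  nylon: M = 10.5 kN·m per $
  titanium alloy: M = 5.13 kN·m per $
  maraging steel: M = 4.71 kN·m per $
  PEEK: M = 0.923 kN·m per $
Highest index: elm.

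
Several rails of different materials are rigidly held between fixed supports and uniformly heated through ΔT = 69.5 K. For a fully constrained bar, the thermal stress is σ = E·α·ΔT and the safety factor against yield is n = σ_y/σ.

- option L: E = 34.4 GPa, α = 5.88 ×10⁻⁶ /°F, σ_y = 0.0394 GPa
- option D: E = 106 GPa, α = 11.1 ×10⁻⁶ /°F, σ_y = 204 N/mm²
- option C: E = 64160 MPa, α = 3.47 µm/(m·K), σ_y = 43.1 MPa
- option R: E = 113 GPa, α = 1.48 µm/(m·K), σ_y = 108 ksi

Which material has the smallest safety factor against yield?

option D

Converting E to GPa, α to ×10⁻⁶/K, σ_y to MPa, then σ and n for each:
  option L: E = 34.40, α = 10.6, σ_y = 39.40 → σ = 25.3 MPa, n = 1.56
  option D: E = 106.0, α = 20.0, σ_y = 204.0 → σ = 147 MPa, n = 1.39
  option C: E = 64.16, α = 3.47, σ_y = 43.10 → σ = 15.5 MPa, n = 2.79
  option R: E = 113.0, α = 1.48, σ_y = 744.6 → σ = 11.6 MPa, n = 64.1
The minimum is option D at n = 1.39.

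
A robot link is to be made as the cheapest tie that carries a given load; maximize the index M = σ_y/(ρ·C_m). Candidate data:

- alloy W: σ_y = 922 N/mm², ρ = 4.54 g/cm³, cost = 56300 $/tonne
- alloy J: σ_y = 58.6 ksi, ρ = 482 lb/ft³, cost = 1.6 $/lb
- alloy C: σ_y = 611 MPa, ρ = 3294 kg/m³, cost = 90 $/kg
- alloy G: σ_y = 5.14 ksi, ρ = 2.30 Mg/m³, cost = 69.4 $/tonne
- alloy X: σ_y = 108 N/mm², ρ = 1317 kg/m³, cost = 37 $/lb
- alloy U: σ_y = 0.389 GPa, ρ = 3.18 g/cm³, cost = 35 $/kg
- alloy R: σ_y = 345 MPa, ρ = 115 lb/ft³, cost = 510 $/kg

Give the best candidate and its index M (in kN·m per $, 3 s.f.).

In SI units:
  alloy W: σ_y = 922.0 MPa, ρ = 4540 kg/m³, cost = 56.30 $/kg
  alloy J: σ_y = 404.0 MPa, ρ = 7721 kg/m³, cost = 3.527 $/kg
  alloy C: σ_y = 611.0 MPa, ρ = 3294 kg/m³, cost = 90.00 $/kg
  alloy G: σ_y = 35.44 MPa, ρ = 2300 kg/m³, cost = 0.06940 $/kg
  alloy X: σ_y = 108.0 MPa, ρ = 1317 kg/m³, cost = 81.57 $/kg
  alloy U: σ_y = 389.0 MPa, ρ = 3180 kg/m³, cost = 35.00 $/kg
  alloy R: σ_y = 345.0 MPa, ρ = 1842 kg/m³, cost = 510.0 $/kg
  alloy G: M = 222 kN·m per $
  alloy J: M = 14.8 kN·m per $
  alloy W: M = 3.61 kN·m per $
  alloy U: M = 3.50 kN·m per $
  alloy C: M = 2.06 kN·m per $
  alloy X: M = 1.01 kN·m per $
  alloy R: M = 0.367 kN·m per $
Alloy G has the largest M.

alloy G, M = 222 kN·m per $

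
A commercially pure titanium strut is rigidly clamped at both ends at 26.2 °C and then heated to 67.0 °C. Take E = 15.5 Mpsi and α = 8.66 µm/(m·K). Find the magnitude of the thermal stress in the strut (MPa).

E = 15.5 Mpsi = 106.9 GPa.
ΔT = 40.80 K. Constrained thermal stress σ = E·α·ΔT = 106.9×10³ MPa × 8.66×10⁻⁶ × 40.80 = 37.8 MPa (compressive).

37.8 MPa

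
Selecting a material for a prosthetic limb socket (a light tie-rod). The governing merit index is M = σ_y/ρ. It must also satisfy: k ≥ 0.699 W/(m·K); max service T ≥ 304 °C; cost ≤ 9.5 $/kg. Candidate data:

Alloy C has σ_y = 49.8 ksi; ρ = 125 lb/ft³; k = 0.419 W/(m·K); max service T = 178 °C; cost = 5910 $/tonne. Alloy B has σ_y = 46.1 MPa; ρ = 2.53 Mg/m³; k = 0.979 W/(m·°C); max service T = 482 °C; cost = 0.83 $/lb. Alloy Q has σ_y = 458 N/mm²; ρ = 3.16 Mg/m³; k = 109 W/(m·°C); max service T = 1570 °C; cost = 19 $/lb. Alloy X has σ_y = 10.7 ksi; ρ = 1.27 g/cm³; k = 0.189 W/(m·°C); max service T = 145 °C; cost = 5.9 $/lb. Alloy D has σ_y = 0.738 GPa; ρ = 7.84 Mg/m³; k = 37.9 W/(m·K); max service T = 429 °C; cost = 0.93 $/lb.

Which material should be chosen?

Screen on constraints: k ≥ 0.699 W/(m·K); max service T ≥ 304 °C; cost ≤ 9.5 $/kg. Survivors: alloy B, alloy D.
After converting to SI:
  alloy B: σ_y = 46.10 MPa, ρ = 2530 kg/m³
  alloy D: σ_y = 738.0 MPa, ρ = 7840 kg/m³
  alloy D: M = 94.1 kN·m/kg
  alloy B: M = 18.2 kN·m/kg
Highest index: alloy D.

alloy D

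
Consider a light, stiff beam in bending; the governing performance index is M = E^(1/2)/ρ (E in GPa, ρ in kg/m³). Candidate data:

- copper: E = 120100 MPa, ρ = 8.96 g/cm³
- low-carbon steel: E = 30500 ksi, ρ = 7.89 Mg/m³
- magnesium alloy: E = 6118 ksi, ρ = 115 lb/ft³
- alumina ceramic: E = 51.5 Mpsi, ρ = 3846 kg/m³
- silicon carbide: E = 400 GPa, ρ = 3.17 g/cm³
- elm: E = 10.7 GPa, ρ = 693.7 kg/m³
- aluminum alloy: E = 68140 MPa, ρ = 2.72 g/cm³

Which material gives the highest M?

In SI units:
  copper: E = 120.1 GPa, ρ = 8960 kg/m³
  low-carbon steel: E = 210.3 GPa, ρ = 7890 kg/m³
  magnesium alloy: E = 42.18 GPa, ρ = 1842 kg/m³
  alumina ceramic: E = 355.1 GPa, ρ = 3846 kg/m³
  silicon carbide: E = 400.0 GPa, ρ = 3170 kg/m³
  elm: E = 10.70 GPa, ρ = 693.7 kg/m³
  aluminum alloy: E = 68.14 GPa, ρ = 2720 kg/m³
  silicon carbide: M = 6.31×10⁻³
  alumina ceramic: M = 4.90×10⁻³
  elm: M = 4.72×10⁻³
  magnesium alloy: M = 3.53×10⁻³
  aluminum alloy: M = 3.03×10⁻³
  low-carbon steel: M = 1.84×10⁻³
  copper: M = 1.22×10⁻³
The maximum is for silicon carbide.

silicon carbide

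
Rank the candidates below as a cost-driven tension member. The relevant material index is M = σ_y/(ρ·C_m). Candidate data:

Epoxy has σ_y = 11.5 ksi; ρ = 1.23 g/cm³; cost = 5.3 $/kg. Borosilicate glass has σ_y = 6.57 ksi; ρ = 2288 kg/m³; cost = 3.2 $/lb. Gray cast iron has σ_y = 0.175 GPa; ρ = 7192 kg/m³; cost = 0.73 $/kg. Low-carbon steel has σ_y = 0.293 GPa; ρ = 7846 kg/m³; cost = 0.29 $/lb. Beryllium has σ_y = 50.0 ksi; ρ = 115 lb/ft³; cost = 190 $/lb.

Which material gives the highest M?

After converting to SI:
  epoxy: σ_y = 79.29 MPa, ρ = 1230 kg/m³, cost = 5.300 $/kg
  borosilicate glass: σ_y = 45.30 MPa, ρ = 2288 kg/m³, cost = 7.055 $/kg
  gray cast iron: σ_y = 175.0 MPa, ρ = 7192 kg/m³, cost = 0.7300 $/kg
  low-carbon steel: σ_y = 293.0 MPa, ρ = 7846 kg/m³, cost = 0.6393 $/kg
  beryllium: σ_y = 344.7 MPa, ρ = 1842 kg/m³, cost = 418.9 $/kg
  low-carbon steel: M = 58.4 kN·m per $
  gray cast iron: M = 33.3 kN·m per $
  epoxy: M = 12.2 kN·m per $
  borosilicate glass: M = 2.81 kN·m per $
  beryllium: M = 0.447 kN·m per $
Low-carbon steel has the largest M.

low-carbon steel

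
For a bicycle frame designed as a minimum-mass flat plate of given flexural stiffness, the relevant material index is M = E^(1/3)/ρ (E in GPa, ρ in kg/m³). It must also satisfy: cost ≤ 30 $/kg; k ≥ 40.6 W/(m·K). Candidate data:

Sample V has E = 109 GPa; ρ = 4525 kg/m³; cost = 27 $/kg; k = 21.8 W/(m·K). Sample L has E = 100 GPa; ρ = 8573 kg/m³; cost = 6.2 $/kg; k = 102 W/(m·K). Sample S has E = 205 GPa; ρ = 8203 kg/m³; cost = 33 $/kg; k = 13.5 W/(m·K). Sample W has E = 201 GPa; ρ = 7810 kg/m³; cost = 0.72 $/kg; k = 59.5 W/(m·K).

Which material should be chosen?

Screen on constraints: cost ≤ 30 $/kg; k ≥ 40.6 W/(m·K). Survivors: sample L, sample W.
Computing M directly (units already consistent):
  sample W: M = 0.750×10⁻³
  sample L: M = 0.541×10⁻³
Highest index: sample W.

sample W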